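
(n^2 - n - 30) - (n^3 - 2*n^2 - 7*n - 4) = -n^3 + 3*n^2 + 6*n - 26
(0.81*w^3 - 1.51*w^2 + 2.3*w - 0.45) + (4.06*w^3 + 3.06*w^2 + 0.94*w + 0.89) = 4.87*w^3 + 1.55*w^2 + 3.24*w + 0.44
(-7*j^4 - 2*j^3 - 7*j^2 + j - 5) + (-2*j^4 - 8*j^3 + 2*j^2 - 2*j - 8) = -9*j^4 - 10*j^3 - 5*j^2 - j - 13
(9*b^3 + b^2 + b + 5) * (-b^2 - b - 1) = -9*b^5 - 10*b^4 - 11*b^3 - 7*b^2 - 6*b - 5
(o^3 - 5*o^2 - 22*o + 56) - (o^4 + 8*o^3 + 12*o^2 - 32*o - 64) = -o^4 - 7*o^3 - 17*o^2 + 10*o + 120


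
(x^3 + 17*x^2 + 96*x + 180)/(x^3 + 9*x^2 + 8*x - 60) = (x + 6)/(x - 2)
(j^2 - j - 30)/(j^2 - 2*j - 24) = (j + 5)/(j + 4)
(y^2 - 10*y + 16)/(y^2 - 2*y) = (y - 8)/y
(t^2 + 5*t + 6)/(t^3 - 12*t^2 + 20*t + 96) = (t + 3)/(t^2 - 14*t + 48)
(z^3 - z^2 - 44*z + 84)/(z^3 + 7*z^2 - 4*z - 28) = (z - 6)/(z + 2)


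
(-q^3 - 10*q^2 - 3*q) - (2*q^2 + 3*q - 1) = -q^3 - 12*q^2 - 6*q + 1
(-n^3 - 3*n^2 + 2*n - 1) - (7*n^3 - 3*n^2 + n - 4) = -8*n^3 + n + 3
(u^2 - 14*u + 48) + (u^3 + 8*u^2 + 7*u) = u^3 + 9*u^2 - 7*u + 48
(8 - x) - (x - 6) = 14 - 2*x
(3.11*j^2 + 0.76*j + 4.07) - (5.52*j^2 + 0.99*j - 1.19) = -2.41*j^2 - 0.23*j + 5.26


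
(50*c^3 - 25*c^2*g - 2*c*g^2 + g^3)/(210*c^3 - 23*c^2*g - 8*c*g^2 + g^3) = (10*c^2 - 7*c*g + g^2)/(42*c^2 - 13*c*g + g^2)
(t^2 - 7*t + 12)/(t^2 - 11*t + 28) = (t - 3)/(t - 7)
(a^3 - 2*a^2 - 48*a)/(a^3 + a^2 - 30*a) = (a - 8)/(a - 5)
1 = 1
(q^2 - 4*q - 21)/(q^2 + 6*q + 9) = (q - 7)/(q + 3)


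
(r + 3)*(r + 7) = r^2 + 10*r + 21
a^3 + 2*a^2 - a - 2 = (a - 1)*(a + 1)*(a + 2)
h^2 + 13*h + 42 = (h + 6)*(h + 7)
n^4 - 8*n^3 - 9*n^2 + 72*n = n*(n - 8)*(n - 3)*(n + 3)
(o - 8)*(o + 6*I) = o^2 - 8*o + 6*I*o - 48*I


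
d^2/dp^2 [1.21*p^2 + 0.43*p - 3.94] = 2.42000000000000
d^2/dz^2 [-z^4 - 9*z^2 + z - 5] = -12*z^2 - 18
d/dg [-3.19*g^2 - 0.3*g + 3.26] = -6.38*g - 0.3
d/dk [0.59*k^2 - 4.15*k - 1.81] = 1.18*k - 4.15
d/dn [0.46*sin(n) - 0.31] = 0.46*cos(n)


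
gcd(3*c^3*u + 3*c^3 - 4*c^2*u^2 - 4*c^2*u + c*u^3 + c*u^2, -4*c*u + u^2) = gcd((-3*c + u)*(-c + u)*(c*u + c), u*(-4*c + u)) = 1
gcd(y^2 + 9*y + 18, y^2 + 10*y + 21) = y + 3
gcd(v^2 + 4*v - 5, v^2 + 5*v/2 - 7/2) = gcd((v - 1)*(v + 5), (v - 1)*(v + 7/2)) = v - 1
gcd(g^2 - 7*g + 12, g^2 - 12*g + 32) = g - 4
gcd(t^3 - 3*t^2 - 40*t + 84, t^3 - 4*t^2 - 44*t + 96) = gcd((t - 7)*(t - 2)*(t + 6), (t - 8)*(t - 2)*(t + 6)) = t^2 + 4*t - 12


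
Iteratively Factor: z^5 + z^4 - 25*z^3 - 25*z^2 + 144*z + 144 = (z - 4)*(z^4 + 5*z^3 - 5*z^2 - 45*z - 36) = (z - 4)*(z + 1)*(z^3 + 4*z^2 - 9*z - 36) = (z - 4)*(z + 1)*(z + 4)*(z^2 - 9) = (z - 4)*(z + 1)*(z + 3)*(z + 4)*(z - 3)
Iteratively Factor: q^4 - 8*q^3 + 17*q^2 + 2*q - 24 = (q - 3)*(q^3 - 5*q^2 + 2*q + 8) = (q - 3)*(q - 2)*(q^2 - 3*q - 4) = (q - 3)*(q - 2)*(q + 1)*(q - 4)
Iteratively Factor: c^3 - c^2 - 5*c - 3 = (c - 3)*(c^2 + 2*c + 1) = (c - 3)*(c + 1)*(c + 1)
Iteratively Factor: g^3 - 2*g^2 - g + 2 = (g - 2)*(g^2 - 1) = (g - 2)*(g + 1)*(g - 1)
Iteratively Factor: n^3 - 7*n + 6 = (n - 1)*(n^2 + n - 6) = (n - 2)*(n - 1)*(n + 3)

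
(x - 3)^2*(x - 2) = x^3 - 8*x^2 + 21*x - 18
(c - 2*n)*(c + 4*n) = c^2 + 2*c*n - 8*n^2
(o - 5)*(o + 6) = o^2 + o - 30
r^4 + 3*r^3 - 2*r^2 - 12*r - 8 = (r - 2)*(r + 1)*(r + 2)^2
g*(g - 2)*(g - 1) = g^3 - 3*g^2 + 2*g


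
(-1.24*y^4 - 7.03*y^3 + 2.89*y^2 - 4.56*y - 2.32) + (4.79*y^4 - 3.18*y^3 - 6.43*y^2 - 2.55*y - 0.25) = 3.55*y^4 - 10.21*y^3 - 3.54*y^2 - 7.11*y - 2.57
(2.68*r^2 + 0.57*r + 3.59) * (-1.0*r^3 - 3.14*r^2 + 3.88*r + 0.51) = -2.68*r^5 - 8.9852*r^4 + 5.0186*r^3 - 7.6942*r^2 + 14.2199*r + 1.8309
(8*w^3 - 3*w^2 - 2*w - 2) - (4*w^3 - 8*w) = 4*w^3 - 3*w^2 + 6*w - 2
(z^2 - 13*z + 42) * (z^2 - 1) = z^4 - 13*z^3 + 41*z^2 + 13*z - 42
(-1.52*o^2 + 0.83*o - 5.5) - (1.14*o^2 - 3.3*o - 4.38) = -2.66*o^2 + 4.13*o - 1.12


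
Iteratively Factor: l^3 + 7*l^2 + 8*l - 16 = (l + 4)*(l^2 + 3*l - 4) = (l - 1)*(l + 4)*(l + 4)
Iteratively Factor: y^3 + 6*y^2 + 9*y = (y + 3)*(y^2 + 3*y) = (y + 3)^2*(y)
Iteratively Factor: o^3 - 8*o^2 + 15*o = (o)*(o^2 - 8*o + 15) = o*(o - 3)*(o - 5)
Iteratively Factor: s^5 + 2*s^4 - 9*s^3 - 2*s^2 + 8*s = (s + 4)*(s^4 - 2*s^3 - s^2 + 2*s) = (s + 1)*(s + 4)*(s^3 - 3*s^2 + 2*s) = (s - 1)*(s + 1)*(s + 4)*(s^2 - 2*s) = (s - 2)*(s - 1)*(s + 1)*(s + 4)*(s)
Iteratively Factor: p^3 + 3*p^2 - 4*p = (p)*(p^2 + 3*p - 4) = p*(p + 4)*(p - 1)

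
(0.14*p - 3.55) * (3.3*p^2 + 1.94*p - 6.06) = 0.462*p^3 - 11.4434*p^2 - 7.7354*p + 21.513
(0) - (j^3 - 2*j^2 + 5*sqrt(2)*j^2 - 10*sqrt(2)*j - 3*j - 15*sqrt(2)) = -j^3 - 5*sqrt(2)*j^2 + 2*j^2 + 3*j + 10*sqrt(2)*j + 15*sqrt(2)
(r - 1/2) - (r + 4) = -9/2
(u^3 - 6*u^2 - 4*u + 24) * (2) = 2*u^3 - 12*u^2 - 8*u + 48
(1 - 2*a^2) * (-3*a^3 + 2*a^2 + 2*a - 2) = 6*a^5 - 4*a^4 - 7*a^3 + 6*a^2 + 2*a - 2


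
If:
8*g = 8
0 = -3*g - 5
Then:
No Solution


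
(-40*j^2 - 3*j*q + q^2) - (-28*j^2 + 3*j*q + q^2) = -12*j^2 - 6*j*q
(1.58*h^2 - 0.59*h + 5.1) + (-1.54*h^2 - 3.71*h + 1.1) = 0.04*h^2 - 4.3*h + 6.2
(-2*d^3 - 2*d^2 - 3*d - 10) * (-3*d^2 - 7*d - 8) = 6*d^5 + 20*d^4 + 39*d^3 + 67*d^2 + 94*d + 80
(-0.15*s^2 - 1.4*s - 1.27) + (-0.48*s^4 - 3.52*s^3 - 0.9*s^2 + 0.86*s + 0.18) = -0.48*s^4 - 3.52*s^3 - 1.05*s^2 - 0.54*s - 1.09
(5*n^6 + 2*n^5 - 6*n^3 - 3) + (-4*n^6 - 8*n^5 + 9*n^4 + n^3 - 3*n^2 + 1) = n^6 - 6*n^5 + 9*n^4 - 5*n^3 - 3*n^2 - 2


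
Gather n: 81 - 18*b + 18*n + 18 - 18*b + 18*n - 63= -36*b + 36*n + 36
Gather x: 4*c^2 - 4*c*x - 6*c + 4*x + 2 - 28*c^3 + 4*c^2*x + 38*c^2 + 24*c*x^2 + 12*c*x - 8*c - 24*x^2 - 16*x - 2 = -28*c^3 + 42*c^2 - 14*c + x^2*(24*c - 24) + x*(4*c^2 + 8*c - 12)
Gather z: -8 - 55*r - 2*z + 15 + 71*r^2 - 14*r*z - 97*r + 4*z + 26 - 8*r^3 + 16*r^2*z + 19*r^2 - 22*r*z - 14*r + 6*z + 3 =-8*r^3 + 90*r^2 - 166*r + z*(16*r^2 - 36*r + 8) + 36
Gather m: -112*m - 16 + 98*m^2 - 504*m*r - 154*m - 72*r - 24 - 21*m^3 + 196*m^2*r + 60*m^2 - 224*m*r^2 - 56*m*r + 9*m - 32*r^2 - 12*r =-21*m^3 + m^2*(196*r + 158) + m*(-224*r^2 - 560*r - 257) - 32*r^2 - 84*r - 40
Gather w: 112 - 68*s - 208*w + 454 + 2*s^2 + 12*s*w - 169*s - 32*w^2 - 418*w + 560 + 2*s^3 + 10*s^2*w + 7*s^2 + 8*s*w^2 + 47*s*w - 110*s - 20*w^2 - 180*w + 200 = 2*s^3 + 9*s^2 - 347*s + w^2*(8*s - 52) + w*(10*s^2 + 59*s - 806) + 1326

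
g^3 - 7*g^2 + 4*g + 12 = (g - 6)*(g - 2)*(g + 1)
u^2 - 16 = (u - 4)*(u + 4)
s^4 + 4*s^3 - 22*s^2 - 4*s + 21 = (s - 3)*(s - 1)*(s + 1)*(s + 7)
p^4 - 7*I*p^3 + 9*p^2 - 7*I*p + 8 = (p - 8*I)*(p - I)*(p + I)^2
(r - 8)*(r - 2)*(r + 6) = r^3 - 4*r^2 - 44*r + 96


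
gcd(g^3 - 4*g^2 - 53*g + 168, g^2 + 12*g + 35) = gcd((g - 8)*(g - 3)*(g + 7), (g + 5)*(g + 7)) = g + 7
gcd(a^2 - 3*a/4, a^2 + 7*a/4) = a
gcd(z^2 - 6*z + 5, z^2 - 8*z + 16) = 1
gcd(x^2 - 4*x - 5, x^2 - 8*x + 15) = x - 5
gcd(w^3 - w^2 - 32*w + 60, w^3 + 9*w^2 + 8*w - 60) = w^2 + 4*w - 12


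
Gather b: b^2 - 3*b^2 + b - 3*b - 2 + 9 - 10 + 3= -2*b^2 - 2*b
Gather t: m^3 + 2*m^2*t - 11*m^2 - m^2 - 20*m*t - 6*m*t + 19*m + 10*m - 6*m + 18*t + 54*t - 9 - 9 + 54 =m^3 - 12*m^2 + 23*m + t*(2*m^2 - 26*m + 72) + 36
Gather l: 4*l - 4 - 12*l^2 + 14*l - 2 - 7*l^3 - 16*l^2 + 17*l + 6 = -7*l^3 - 28*l^2 + 35*l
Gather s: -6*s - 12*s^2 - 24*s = -12*s^2 - 30*s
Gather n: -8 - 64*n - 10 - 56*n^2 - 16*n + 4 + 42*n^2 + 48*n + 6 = -14*n^2 - 32*n - 8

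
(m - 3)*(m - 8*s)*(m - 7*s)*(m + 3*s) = m^4 - 12*m^3*s - 3*m^3 + 11*m^2*s^2 + 36*m^2*s + 168*m*s^3 - 33*m*s^2 - 504*s^3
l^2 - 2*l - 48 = (l - 8)*(l + 6)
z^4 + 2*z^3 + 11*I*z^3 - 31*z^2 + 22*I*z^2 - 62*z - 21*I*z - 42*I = (z + 2)*(z + I)*(z + 3*I)*(z + 7*I)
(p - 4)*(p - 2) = p^2 - 6*p + 8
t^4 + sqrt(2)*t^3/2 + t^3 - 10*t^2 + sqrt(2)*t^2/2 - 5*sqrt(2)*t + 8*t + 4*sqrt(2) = (t - 2)*(t - 1)*(t + 4)*(t + sqrt(2)/2)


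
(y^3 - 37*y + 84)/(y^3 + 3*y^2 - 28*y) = (y - 3)/y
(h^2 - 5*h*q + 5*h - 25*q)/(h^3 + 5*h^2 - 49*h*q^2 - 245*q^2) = (-h + 5*q)/(-h^2 + 49*q^2)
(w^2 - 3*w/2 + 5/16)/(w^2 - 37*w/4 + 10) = (w - 1/4)/(w - 8)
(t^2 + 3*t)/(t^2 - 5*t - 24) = t/(t - 8)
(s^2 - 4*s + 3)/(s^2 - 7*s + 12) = (s - 1)/(s - 4)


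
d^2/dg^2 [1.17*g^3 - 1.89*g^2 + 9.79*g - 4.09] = 7.02*g - 3.78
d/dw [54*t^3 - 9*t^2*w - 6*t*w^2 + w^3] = -9*t^2 - 12*t*w + 3*w^2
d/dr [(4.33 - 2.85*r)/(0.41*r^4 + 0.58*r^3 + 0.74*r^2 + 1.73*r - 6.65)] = (3.5055*r^4 - 3.7952*r^3 - 5.4252*r^2 - 6.4084*r + 11.4616)/(0.1681*r^8 + 0.4756*r^7 + 0.9432*r^6 + 2.277*r^5 - 2.8986*r^4 - 5.1536*r^3 - 6.8491*r^2 - 23.009*r + 44.2225)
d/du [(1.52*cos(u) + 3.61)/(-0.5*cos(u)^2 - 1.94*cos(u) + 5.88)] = (0.76*sin(u)^2 - 3.61*cos(u) - 16.701)*sin(u)/(0.5*cos(u)^2 + 1.94*cos(u) - 5.88)^2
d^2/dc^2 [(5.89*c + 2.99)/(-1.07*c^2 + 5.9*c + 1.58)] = ((2.14*c - 5.9)*(4.28*c - 11.8)*(5.89*c + 2.99) + (37.8138*c - 63.1034)*(-1.07*c^2 + 5.9*c + 1.58))/(-1.07*c^2 + 5.9*c + 1.58)^3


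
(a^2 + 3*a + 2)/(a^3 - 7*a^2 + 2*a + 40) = (a + 1)/(a^2 - 9*a + 20)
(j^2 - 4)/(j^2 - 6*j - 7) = (4 - j^2)/(-j^2 + 6*j + 7)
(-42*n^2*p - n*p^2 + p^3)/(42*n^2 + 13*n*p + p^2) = p*(-7*n + p)/(7*n + p)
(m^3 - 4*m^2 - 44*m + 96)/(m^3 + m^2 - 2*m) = (m^3 - 4*m^2 - 44*m + 96)/(m*(m^2 + m - 2))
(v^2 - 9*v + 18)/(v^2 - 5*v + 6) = (v - 6)/(v - 2)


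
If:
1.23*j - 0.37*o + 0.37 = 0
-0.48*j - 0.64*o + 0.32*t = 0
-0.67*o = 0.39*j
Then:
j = -0.26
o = 0.15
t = -0.09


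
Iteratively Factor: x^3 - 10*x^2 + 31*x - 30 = (x - 5)*(x^2 - 5*x + 6) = (x - 5)*(x - 2)*(x - 3)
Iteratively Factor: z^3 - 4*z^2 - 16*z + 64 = (z + 4)*(z^2 - 8*z + 16) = (z - 4)*(z + 4)*(z - 4)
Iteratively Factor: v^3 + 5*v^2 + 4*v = (v + 1)*(v^2 + 4*v) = (v + 1)*(v + 4)*(v)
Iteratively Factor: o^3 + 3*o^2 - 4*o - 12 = (o + 3)*(o^2 - 4) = (o - 2)*(o + 3)*(o + 2)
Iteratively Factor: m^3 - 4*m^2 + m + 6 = (m - 2)*(m^2 - 2*m - 3) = (m - 3)*(m - 2)*(m + 1)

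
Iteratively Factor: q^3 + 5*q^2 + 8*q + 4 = (q + 2)*(q^2 + 3*q + 2) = (q + 1)*(q + 2)*(q + 2)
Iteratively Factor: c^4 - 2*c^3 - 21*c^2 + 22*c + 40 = (c + 4)*(c^3 - 6*c^2 + 3*c + 10) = (c - 2)*(c + 4)*(c^2 - 4*c - 5) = (c - 5)*(c - 2)*(c + 4)*(c + 1)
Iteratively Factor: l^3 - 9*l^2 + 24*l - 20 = (l - 2)*(l^2 - 7*l + 10) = (l - 5)*(l - 2)*(l - 2)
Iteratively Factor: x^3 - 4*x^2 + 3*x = (x - 3)*(x^2 - x) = x*(x - 3)*(x - 1)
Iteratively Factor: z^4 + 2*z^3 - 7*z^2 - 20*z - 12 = (z + 2)*(z^3 - 7*z - 6) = (z + 2)^2*(z^2 - 2*z - 3) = (z - 3)*(z + 2)^2*(z + 1)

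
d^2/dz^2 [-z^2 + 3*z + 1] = -2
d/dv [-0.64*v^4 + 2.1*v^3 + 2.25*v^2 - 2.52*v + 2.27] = -2.56*v^3 + 6.3*v^2 + 4.5*v - 2.52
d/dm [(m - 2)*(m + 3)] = 2*m + 1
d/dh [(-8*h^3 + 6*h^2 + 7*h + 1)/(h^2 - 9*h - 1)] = (-8*h^4 + 144*h^3 - 37*h^2 - 14*h + 2)/(h^4 - 18*h^3 + 79*h^2 + 18*h + 1)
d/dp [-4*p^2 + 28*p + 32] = 28 - 8*p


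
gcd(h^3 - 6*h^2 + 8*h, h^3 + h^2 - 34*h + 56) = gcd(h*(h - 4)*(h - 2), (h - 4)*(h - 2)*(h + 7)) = h^2 - 6*h + 8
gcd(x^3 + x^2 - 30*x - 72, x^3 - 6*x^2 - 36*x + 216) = x - 6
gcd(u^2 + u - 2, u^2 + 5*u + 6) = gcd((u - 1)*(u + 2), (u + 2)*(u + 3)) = u + 2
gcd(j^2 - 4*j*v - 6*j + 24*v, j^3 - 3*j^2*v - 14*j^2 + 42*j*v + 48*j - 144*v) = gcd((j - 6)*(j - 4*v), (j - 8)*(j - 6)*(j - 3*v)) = j - 6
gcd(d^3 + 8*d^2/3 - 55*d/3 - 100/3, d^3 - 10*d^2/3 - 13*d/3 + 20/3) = d^2 - 7*d/3 - 20/3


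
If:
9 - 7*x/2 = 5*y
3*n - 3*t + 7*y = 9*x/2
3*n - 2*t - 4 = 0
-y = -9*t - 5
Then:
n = 2522/2517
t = -417/839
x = 1526/839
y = 442/839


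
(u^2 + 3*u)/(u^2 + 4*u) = (u + 3)/(u + 4)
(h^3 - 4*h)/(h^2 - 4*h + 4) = h*(h + 2)/(h - 2)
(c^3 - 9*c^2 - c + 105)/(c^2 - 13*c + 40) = (c^2 - 4*c - 21)/(c - 8)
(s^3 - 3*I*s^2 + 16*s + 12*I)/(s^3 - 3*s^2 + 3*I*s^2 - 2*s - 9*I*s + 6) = (s - 6*I)/(s - 3)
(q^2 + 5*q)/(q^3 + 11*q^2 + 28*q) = (q + 5)/(q^2 + 11*q + 28)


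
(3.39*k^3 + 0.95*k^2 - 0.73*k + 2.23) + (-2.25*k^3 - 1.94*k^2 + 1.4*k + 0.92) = 1.14*k^3 - 0.99*k^2 + 0.67*k + 3.15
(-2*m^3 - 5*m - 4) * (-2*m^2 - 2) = 4*m^5 + 14*m^3 + 8*m^2 + 10*m + 8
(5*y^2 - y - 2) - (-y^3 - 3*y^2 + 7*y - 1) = y^3 + 8*y^2 - 8*y - 1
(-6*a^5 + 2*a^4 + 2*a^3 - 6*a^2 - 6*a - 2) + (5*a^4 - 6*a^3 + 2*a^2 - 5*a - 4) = -6*a^5 + 7*a^4 - 4*a^3 - 4*a^2 - 11*a - 6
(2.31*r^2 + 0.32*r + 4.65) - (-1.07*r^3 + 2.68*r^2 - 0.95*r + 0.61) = 1.07*r^3 - 0.37*r^2 + 1.27*r + 4.04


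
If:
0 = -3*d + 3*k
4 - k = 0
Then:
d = 4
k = 4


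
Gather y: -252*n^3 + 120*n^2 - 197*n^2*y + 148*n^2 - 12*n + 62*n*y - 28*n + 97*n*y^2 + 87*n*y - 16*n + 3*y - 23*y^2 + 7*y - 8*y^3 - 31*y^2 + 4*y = -252*n^3 + 268*n^2 - 56*n - 8*y^3 + y^2*(97*n - 54) + y*(-197*n^2 + 149*n + 14)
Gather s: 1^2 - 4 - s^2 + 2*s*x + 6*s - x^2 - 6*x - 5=-s^2 + s*(2*x + 6) - x^2 - 6*x - 8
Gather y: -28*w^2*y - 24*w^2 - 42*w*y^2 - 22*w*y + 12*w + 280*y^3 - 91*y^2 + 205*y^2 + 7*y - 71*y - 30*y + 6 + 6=-24*w^2 + 12*w + 280*y^3 + y^2*(114 - 42*w) + y*(-28*w^2 - 22*w - 94) + 12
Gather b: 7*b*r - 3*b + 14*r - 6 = b*(7*r - 3) + 14*r - 6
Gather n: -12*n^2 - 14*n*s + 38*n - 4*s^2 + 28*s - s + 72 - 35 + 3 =-12*n^2 + n*(38 - 14*s) - 4*s^2 + 27*s + 40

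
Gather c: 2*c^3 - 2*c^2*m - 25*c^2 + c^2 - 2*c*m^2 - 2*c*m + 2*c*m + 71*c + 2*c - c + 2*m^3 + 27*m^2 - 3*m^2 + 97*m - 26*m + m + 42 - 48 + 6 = 2*c^3 + c^2*(-2*m - 24) + c*(72 - 2*m^2) + 2*m^3 + 24*m^2 + 72*m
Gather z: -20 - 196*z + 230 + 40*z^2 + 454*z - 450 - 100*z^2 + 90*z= -60*z^2 + 348*z - 240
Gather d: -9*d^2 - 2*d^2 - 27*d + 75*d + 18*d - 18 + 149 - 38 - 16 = -11*d^2 + 66*d + 77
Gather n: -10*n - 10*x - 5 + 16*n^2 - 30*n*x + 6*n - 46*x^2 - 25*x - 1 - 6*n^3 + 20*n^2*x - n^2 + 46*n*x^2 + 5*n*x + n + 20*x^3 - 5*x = -6*n^3 + n^2*(20*x + 15) + n*(46*x^2 - 25*x - 3) + 20*x^3 - 46*x^2 - 40*x - 6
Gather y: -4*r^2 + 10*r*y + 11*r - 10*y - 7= -4*r^2 + 11*r + y*(10*r - 10) - 7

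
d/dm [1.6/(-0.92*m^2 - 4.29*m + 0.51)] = (2.944*m + 6.864)/(0.92*m^2 + 4.29*m - 0.51)^2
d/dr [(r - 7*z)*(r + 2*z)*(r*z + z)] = z*(3*r^2 - 10*r*z + 2*r - 14*z^2 - 5*z)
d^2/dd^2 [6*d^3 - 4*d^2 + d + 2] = 36*d - 8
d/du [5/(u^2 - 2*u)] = 10*(1 - u)/(u^2*(u - 2)^2)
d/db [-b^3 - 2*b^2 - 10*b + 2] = -3*b^2 - 4*b - 10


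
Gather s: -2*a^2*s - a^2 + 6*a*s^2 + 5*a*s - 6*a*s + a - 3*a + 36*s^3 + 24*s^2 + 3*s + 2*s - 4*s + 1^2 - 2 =-a^2 - 2*a + 36*s^3 + s^2*(6*a + 24) + s*(-2*a^2 - a + 1) - 1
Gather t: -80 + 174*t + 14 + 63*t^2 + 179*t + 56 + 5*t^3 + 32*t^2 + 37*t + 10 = 5*t^3 + 95*t^2 + 390*t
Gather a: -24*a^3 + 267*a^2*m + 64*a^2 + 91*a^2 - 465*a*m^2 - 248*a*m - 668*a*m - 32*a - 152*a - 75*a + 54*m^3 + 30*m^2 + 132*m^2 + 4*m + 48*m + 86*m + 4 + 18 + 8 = -24*a^3 + a^2*(267*m + 155) + a*(-465*m^2 - 916*m - 259) + 54*m^3 + 162*m^2 + 138*m + 30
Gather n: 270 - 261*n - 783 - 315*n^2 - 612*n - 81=-315*n^2 - 873*n - 594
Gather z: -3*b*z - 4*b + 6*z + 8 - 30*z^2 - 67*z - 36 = -4*b - 30*z^2 + z*(-3*b - 61) - 28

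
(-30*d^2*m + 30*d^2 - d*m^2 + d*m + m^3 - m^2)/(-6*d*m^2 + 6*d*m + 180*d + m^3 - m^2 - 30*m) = (5*d*m - 5*d + m^2 - m)/(m^2 - m - 30)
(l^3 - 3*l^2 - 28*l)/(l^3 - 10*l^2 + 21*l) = (l + 4)/(l - 3)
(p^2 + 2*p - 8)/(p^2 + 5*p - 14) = (p + 4)/(p + 7)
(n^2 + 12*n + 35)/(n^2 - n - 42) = (n^2 + 12*n + 35)/(n^2 - n - 42)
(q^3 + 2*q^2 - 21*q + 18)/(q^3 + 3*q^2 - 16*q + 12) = (q - 3)/(q - 2)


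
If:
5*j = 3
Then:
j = 3/5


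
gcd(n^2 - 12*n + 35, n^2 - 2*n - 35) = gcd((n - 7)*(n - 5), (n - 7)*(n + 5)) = n - 7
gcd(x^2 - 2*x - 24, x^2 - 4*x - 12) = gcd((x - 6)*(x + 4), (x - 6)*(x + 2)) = x - 6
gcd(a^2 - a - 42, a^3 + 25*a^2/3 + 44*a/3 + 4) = a + 6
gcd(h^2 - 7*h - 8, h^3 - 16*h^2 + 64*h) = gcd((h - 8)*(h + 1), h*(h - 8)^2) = h - 8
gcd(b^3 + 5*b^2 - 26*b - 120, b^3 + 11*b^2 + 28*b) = b + 4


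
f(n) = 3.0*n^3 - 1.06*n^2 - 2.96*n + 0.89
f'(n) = 9.0*n^2 - 2.12*n - 2.96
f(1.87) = 11.27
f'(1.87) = 24.55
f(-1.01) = -0.29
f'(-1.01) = 8.36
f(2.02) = 15.31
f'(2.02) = 29.48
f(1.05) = 0.09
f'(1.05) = 4.74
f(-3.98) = -193.25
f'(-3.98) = 148.04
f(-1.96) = -19.97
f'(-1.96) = 35.77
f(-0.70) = 1.41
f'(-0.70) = 2.93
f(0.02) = 0.83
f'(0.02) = -3.00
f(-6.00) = -667.51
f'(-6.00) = 333.76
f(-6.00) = -667.51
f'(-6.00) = 333.76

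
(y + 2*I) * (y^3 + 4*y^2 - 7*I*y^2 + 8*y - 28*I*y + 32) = y^4 + 4*y^3 - 5*I*y^3 + 22*y^2 - 20*I*y^2 + 88*y + 16*I*y + 64*I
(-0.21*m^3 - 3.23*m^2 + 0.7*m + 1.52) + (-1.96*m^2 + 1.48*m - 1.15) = -0.21*m^3 - 5.19*m^2 + 2.18*m + 0.37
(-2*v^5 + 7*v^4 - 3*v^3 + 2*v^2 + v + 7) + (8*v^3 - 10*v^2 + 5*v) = -2*v^5 + 7*v^4 + 5*v^3 - 8*v^2 + 6*v + 7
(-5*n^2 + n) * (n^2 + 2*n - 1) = -5*n^4 - 9*n^3 + 7*n^2 - n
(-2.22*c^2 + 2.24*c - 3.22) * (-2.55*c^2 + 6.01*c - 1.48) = 5.661*c^4 - 19.0542*c^3 + 24.959*c^2 - 22.6674*c + 4.7656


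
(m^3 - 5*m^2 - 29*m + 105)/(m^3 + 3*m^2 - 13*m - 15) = (m - 7)/(m + 1)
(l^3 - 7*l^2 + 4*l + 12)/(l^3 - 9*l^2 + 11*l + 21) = (l^2 - 8*l + 12)/(l^2 - 10*l + 21)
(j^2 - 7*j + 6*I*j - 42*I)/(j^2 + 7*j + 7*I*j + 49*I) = (j^2 + j*(-7 + 6*I) - 42*I)/(j^2 + 7*j*(1 + I) + 49*I)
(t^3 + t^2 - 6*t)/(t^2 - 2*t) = t + 3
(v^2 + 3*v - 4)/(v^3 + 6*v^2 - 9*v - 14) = (v^2 + 3*v - 4)/(v^3 + 6*v^2 - 9*v - 14)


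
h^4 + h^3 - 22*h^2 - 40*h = h*(h - 5)*(h + 2)*(h + 4)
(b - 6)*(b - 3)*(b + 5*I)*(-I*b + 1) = -I*b^4 + 6*b^3 + 9*I*b^3 - 54*b^2 - 13*I*b^2 + 108*b - 45*I*b + 90*I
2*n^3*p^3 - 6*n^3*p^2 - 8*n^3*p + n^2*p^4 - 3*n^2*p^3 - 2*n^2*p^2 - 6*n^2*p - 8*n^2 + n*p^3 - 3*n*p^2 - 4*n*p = (2*n + p)*(p - 4)*(n*p + 1)*(n*p + n)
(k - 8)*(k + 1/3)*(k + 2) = k^3 - 17*k^2/3 - 18*k - 16/3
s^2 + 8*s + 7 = (s + 1)*(s + 7)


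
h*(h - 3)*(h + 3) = h^3 - 9*h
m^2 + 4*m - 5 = (m - 1)*(m + 5)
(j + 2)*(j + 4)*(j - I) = j^3 + 6*j^2 - I*j^2 + 8*j - 6*I*j - 8*I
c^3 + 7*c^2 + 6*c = c*(c + 1)*(c + 6)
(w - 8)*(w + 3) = w^2 - 5*w - 24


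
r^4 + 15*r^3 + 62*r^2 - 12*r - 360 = (r - 2)*(r + 5)*(r + 6)^2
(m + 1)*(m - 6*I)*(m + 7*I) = m^3 + m^2 + I*m^2 + 42*m + I*m + 42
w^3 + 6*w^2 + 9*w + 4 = (w + 1)^2*(w + 4)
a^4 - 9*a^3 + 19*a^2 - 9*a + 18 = (a - 6)*(a - 3)*(a - I)*(a + I)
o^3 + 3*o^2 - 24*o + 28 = (o - 2)^2*(o + 7)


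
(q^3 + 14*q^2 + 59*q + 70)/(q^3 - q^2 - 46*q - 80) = (q + 7)/(q - 8)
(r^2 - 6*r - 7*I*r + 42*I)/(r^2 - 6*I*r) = (r^2 - 6*r - 7*I*r + 42*I)/(r*(r - 6*I))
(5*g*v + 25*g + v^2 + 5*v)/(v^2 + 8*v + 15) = (5*g + v)/(v + 3)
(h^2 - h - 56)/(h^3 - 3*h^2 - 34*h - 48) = (h + 7)/(h^2 + 5*h + 6)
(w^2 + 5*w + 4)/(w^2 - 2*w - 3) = (w + 4)/(w - 3)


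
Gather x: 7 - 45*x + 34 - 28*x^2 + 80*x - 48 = -28*x^2 + 35*x - 7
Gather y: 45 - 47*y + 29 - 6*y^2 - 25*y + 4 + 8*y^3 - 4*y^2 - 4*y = 8*y^3 - 10*y^2 - 76*y + 78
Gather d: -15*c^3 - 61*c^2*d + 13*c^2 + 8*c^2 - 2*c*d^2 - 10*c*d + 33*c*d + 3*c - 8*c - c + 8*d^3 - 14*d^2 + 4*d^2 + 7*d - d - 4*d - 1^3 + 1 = -15*c^3 + 21*c^2 - 6*c + 8*d^3 + d^2*(-2*c - 10) + d*(-61*c^2 + 23*c + 2)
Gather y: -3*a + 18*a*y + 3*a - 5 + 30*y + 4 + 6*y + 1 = y*(18*a + 36)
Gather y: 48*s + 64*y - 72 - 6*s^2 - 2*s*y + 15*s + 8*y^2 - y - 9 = -6*s^2 + 63*s + 8*y^2 + y*(63 - 2*s) - 81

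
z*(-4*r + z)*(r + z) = -4*r^2*z - 3*r*z^2 + z^3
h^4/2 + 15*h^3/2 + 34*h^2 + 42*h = h*(h/2 + 1)*(h + 6)*(h + 7)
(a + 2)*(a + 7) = a^2 + 9*a + 14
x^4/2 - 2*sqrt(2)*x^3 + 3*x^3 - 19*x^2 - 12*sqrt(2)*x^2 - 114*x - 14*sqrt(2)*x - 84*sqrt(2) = (x/2 + sqrt(2)/2)*(x + 6)*(x - 7*sqrt(2))*(x + 2*sqrt(2))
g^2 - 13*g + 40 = (g - 8)*(g - 5)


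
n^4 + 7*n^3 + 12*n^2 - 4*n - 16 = (n - 1)*(n + 2)^2*(n + 4)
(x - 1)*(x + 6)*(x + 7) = x^3 + 12*x^2 + 29*x - 42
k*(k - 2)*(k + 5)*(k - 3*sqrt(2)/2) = k^4 - 3*sqrt(2)*k^3/2 + 3*k^3 - 10*k^2 - 9*sqrt(2)*k^2/2 + 15*sqrt(2)*k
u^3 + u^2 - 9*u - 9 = (u - 3)*(u + 1)*(u + 3)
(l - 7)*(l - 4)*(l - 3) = l^3 - 14*l^2 + 61*l - 84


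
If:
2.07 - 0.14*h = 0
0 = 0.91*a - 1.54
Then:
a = 1.69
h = 14.79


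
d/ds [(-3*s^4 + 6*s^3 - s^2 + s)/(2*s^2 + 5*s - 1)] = (-12*s^5 - 33*s^4 + 72*s^3 - 25*s^2 + 2*s - 1)/(4*s^4 + 20*s^3 + 21*s^2 - 10*s + 1)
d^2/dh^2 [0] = 0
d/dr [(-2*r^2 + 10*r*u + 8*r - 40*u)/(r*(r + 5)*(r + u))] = 2*(r*(r + 5)*(r + u)*(-2*r + 5*u + 4) + r*(r + 5)*(r^2 - 5*r*u - 4*r + 20*u) + r*(r + u)*(r^2 - 5*r*u - 4*r + 20*u) + (r + 5)*(r + u)*(r^2 - 5*r*u - 4*r + 20*u))/(r^2*(r + 5)^2*(r + u)^2)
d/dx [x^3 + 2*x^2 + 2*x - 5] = 3*x^2 + 4*x + 2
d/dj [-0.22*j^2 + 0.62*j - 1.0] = 0.62 - 0.44*j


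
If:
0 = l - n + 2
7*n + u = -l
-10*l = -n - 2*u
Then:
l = -26/25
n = 24/25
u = -142/25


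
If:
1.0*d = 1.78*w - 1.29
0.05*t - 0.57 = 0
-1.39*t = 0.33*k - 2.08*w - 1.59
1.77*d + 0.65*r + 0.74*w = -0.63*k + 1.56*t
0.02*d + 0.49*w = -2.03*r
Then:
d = 9.65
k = -4.47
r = -1.58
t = 11.40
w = 6.15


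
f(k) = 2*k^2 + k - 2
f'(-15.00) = -59.00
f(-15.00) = 433.00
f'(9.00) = 37.00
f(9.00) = 169.00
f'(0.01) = 1.04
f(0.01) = -1.99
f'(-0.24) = 0.04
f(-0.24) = -2.12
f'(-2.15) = -7.60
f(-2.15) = 5.10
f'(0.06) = 1.24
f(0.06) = -1.93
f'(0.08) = 1.32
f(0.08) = -1.91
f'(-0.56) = -1.24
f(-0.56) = -1.93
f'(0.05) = 1.20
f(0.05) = -1.94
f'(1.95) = 8.80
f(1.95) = 7.56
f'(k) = 4*k + 1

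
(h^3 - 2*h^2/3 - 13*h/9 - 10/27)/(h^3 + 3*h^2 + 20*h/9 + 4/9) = (h - 5/3)/(h + 2)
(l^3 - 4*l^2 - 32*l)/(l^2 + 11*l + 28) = l*(l - 8)/(l + 7)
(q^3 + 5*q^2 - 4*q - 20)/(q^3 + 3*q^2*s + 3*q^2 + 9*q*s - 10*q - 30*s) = (q + 2)/(q + 3*s)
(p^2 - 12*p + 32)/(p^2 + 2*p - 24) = (p - 8)/(p + 6)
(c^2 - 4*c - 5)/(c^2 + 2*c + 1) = (c - 5)/(c + 1)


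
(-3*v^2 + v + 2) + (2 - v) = 4 - 3*v^2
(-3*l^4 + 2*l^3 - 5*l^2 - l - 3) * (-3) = 9*l^4 - 6*l^3 + 15*l^2 + 3*l + 9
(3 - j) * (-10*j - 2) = 10*j^2 - 28*j - 6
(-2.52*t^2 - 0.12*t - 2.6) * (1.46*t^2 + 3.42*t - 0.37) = -3.6792*t^4 - 8.7936*t^3 - 3.274*t^2 - 8.8476*t + 0.962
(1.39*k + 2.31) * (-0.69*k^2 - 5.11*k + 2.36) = -0.9591*k^3 - 8.6968*k^2 - 8.5237*k + 5.4516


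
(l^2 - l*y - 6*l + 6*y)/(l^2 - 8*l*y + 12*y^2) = (l^2 - l*y - 6*l + 6*y)/(l^2 - 8*l*y + 12*y^2)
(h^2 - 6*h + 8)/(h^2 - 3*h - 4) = (h - 2)/(h + 1)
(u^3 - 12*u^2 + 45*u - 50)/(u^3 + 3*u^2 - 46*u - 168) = (u^3 - 12*u^2 + 45*u - 50)/(u^3 + 3*u^2 - 46*u - 168)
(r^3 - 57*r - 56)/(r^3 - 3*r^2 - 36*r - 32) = (r + 7)/(r + 4)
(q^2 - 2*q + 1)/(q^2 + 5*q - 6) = (q - 1)/(q + 6)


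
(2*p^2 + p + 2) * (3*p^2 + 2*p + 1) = 6*p^4 + 7*p^3 + 10*p^2 + 5*p + 2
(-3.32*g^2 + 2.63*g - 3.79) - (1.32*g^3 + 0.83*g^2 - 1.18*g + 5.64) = -1.32*g^3 - 4.15*g^2 + 3.81*g - 9.43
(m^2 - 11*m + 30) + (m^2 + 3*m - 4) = 2*m^2 - 8*m + 26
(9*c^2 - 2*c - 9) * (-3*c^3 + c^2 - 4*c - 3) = -27*c^5 + 15*c^4 - 11*c^3 - 28*c^2 + 42*c + 27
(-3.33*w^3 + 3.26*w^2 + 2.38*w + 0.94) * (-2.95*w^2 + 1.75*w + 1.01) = 9.8235*w^5 - 15.4445*w^4 - 4.6793*w^3 + 4.6846*w^2 + 4.0488*w + 0.9494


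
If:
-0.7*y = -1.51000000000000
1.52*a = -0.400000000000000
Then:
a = -0.26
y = 2.16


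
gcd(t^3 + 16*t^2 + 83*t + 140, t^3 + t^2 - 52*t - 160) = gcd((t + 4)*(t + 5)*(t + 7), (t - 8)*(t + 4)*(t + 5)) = t^2 + 9*t + 20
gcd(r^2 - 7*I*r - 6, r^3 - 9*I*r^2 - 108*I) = r - 6*I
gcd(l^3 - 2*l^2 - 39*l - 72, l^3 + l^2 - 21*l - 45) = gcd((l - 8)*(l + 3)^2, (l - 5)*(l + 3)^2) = l^2 + 6*l + 9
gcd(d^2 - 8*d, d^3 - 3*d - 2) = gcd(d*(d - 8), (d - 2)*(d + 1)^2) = 1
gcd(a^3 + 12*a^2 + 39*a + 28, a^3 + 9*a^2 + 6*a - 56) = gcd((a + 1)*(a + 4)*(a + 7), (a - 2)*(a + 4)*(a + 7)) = a^2 + 11*a + 28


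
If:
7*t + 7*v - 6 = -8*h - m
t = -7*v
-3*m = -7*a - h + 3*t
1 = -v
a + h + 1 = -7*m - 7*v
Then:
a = 333/82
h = -1893/410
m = 192/205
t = 7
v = -1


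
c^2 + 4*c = c*(c + 4)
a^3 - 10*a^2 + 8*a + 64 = (a - 8)*(a - 4)*(a + 2)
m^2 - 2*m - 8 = (m - 4)*(m + 2)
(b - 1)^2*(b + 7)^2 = b^4 + 12*b^3 + 22*b^2 - 84*b + 49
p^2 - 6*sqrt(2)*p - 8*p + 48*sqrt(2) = (p - 8)*(p - 6*sqrt(2))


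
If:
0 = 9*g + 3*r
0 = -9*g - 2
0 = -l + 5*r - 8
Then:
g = -2/9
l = -14/3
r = 2/3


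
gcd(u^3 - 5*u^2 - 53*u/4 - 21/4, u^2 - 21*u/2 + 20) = 1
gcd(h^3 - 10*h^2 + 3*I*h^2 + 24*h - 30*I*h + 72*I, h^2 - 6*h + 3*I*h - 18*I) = h^2 + h*(-6 + 3*I) - 18*I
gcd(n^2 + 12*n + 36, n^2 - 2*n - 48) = n + 6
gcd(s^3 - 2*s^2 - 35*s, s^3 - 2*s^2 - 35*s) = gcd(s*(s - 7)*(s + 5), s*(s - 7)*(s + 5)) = s^3 - 2*s^2 - 35*s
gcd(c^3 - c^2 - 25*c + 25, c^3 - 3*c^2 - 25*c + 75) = c^2 - 25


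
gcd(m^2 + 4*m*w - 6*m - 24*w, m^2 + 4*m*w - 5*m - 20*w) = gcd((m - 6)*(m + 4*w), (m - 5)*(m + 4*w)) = m + 4*w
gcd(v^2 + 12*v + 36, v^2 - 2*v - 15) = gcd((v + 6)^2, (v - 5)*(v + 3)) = 1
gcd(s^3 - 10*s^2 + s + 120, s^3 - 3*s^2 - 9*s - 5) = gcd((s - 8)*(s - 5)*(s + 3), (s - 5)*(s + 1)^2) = s - 5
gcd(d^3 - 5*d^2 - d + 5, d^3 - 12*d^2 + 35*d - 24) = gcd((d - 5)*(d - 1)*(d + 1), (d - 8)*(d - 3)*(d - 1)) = d - 1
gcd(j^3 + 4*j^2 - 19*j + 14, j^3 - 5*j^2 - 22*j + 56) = j - 2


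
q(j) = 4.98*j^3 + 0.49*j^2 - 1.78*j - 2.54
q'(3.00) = 135.62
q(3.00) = 130.99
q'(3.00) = 135.62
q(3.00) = 130.99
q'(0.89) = 10.93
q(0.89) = -0.23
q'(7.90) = 938.37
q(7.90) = 2469.31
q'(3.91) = 230.46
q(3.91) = 295.68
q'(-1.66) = 37.76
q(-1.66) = -21.01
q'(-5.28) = 409.55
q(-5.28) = -712.53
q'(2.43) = 88.82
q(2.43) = 67.49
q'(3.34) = 168.16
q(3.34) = 182.53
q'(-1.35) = 24.13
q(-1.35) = -11.50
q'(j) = 14.94*j^2 + 0.98*j - 1.78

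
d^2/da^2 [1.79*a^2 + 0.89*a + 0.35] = 3.58000000000000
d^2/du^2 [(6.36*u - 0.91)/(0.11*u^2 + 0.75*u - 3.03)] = ((0.22*u + 0.75)*(0.44*u + 1.5)*(6.36*u - 0.91) - (4.1976*u + 9.3398)*(0.11*u^2 + 0.75*u - 3.03))/(0.11*u^2 + 0.75*u - 3.03)^3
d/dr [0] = 0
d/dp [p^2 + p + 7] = 2*p + 1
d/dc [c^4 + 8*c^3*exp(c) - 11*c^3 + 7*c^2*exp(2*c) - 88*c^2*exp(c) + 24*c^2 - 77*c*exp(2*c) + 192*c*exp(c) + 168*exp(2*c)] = 8*c^3*exp(c) + 4*c^3 + 14*c^2*exp(2*c) - 64*c^2*exp(c) - 33*c^2 - 140*c*exp(2*c) + 16*c*exp(c) + 48*c + 259*exp(2*c) + 192*exp(c)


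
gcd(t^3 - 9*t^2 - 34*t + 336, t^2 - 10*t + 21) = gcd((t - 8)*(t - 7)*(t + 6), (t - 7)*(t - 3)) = t - 7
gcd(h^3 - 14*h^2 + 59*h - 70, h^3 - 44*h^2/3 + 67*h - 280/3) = h^2 - 12*h + 35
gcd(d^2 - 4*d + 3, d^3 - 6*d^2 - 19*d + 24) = d - 1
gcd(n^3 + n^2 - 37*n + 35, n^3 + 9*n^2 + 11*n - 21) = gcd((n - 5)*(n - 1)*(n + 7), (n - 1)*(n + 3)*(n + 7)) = n^2 + 6*n - 7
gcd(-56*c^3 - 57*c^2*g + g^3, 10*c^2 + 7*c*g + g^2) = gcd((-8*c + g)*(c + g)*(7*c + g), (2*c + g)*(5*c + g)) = 1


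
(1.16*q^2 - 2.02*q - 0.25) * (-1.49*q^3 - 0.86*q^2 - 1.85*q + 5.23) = -1.7284*q^5 + 2.0122*q^4 - 0.0362999999999998*q^3 + 10.0188*q^2 - 10.1021*q - 1.3075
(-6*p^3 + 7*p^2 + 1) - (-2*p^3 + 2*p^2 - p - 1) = -4*p^3 + 5*p^2 + p + 2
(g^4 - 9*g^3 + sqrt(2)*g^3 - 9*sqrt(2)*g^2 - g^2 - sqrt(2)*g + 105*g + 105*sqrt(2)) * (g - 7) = g^5 - 16*g^4 + sqrt(2)*g^4 - 16*sqrt(2)*g^3 + 62*g^3 + 62*sqrt(2)*g^2 + 112*g^2 - 735*g + 112*sqrt(2)*g - 735*sqrt(2)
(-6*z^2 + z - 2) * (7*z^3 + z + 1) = -42*z^5 + 7*z^4 - 20*z^3 - 5*z^2 - z - 2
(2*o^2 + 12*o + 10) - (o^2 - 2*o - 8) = o^2 + 14*o + 18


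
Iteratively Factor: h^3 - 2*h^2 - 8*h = (h + 2)*(h^2 - 4*h) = (h - 4)*(h + 2)*(h)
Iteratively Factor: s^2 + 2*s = (s + 2)*(s)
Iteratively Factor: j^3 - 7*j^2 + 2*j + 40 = (j + 2)*(j^2 - 9*j + 20) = (j - 5)*(j + 2)*(j - 4)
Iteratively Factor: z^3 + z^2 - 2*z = (z)*(z^2 + z - 2) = z*(z - 1)*(z + 2)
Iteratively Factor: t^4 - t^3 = (t)*(t^3 - t^2) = t^2*(t^2 - t) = t^3*(t - 1)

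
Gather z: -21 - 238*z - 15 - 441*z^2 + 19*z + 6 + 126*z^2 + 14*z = -315*z^2 - 205*z - 30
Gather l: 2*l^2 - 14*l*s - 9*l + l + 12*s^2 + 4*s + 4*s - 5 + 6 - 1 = 2*l^2 + l*(-14*s - 8) + 12*s^2 + 8*s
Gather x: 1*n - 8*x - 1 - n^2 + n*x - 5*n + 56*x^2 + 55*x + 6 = -n^2 - 4*n + 56*x^2 + x*(n + 47) + 5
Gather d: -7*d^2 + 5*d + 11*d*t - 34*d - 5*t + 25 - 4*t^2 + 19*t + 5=-7*d^2 + d*(11*t - 29) - 4*t^2 + 14*t + 30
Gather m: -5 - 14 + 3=-16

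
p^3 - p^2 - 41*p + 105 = (p - 5)*(p - 3)*(p + 7)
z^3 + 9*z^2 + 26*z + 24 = (z + 2)*(z + 3)*(z + 4)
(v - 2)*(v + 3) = v^2 + v - 6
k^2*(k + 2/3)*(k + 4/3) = k^4 + 2*k^3 + 8*k^2/9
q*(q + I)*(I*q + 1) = I*q^3 + I*q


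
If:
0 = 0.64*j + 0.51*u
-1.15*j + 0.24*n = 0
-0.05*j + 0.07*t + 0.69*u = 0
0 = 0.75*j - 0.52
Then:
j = 0.69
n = 3.32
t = 9.07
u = -0.87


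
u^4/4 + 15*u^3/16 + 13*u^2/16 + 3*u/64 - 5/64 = (u/4 + 1/4)*(u - 1/4)*(u + 1/2)*(u + 5/2)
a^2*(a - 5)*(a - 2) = a^4 - 7*a^3 + 10*a^2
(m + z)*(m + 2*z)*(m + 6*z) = m^3 + 9*m^2*z + 20*m*z^2 + 12*z^3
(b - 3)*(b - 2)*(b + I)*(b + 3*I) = b^4 - 5*b^3 + 4*I*b^3 + 3*b^2 - 20*I*b^2 + 15*b + 24*I*b - 18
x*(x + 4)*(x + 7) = x^3 + 11*x^2 + 28*x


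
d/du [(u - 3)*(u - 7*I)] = 2*u - 3 - 7*I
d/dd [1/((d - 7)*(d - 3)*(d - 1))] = (-(d - 7)*(d - 3) - (d - 7)*(d - 1) - (d - 3)*(d - 1))/((d - 7)^2*(d - 3)^2*(d - 1)^2)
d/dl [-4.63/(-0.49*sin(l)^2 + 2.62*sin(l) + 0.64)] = (12.1306 - 4.5374*sin(l))*cos(l)/(-0.49*sin(l)^2 + 2.62*sin(l) + 0.64)^2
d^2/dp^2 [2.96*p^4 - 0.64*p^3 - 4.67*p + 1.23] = p*(35.52*p - 3.84)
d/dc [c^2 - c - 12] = 2*c - 1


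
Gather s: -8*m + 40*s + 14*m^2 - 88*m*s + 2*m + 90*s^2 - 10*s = 14*m^2 - 6*m + 90*s^2 + s*(30 - 88*m)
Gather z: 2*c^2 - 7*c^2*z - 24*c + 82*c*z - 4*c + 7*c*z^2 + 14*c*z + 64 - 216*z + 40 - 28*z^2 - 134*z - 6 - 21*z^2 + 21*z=2*c^2 - 28*c + z^2*(7*c - 49) + z*(-7*c^2 + 96*c - 329) + 98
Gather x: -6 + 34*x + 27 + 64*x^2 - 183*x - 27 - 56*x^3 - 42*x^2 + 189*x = -56*x^3 + 22*x^2 + 40*x - 6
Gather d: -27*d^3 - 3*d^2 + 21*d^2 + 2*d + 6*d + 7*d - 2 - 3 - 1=-27*d^3 + 18*d^2 + 15*d - 6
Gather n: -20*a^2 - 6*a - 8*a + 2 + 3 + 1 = -20*a^2 - 14*a + 6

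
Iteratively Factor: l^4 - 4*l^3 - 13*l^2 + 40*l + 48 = (l - 4)*(l^3 - 13*l - 12) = (l - 4)^2*(l^2 + 4*l + 3) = (l - 4)^2*(l + 1)*(l + 3)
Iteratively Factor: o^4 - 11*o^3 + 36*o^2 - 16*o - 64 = (o - 4)*(o^3 - 7*o^2 + 8*o + 16) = (o - 4)*(o + 1)*(o^2 - 8*o + 16) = (o - 4)^2*(o + 1)*(o - 4)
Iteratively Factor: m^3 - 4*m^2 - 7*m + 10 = (m + 2)*(m^2 - 6*m + 5) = (m - 5)*(m + 2)*(m - 1)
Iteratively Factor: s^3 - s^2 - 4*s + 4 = (s - 1)*(s^2 - 4) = (s - 2)*(s - 1)*(s + 2)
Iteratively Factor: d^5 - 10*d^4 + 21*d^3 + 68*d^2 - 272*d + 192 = (d - 4)*(d^4 - 6*d^3 - 3*d^2 + 56*d - 48) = (d - 4)*(d + 3)*(d^3 - 9*d^2 + 24*d - 16) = (d - 4)*(d - 1)*(d + 3)*(d^2 - 8*d + 16) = (d - 4)^2*(d - 1)*(d + 3)*(d - 4)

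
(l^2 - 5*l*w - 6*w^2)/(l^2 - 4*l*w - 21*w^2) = (-l^2 + 5*l*w + 6*w^2)/(-l^2 + 4*l*w + 21*w^2)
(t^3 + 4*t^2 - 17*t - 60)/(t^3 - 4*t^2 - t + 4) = (t^2 + 8*t + 15)/(t^2 - 1)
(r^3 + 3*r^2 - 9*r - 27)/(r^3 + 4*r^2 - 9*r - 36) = (r + 3)/(r + 4)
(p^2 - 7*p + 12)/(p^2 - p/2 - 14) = 2*(p - 3)/(2*p + 7)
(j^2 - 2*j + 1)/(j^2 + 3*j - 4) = (j - 1)/(j + 4)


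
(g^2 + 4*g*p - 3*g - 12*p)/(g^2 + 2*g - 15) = (g + 4*p)/(g + 5)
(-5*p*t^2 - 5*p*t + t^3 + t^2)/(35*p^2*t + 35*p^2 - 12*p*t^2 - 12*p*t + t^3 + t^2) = -t/(7*p - t)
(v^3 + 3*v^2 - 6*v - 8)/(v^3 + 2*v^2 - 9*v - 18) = (v^3 + 3*v^2 - 6*v - 8)/(v^3 + 2*v^2 - 9*v - 18)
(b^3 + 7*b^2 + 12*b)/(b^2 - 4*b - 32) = b*(b + 3)/(b - 8)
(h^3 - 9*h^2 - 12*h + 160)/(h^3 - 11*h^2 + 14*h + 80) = (h + 4)/(h + 2)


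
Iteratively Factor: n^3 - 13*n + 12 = (n - 3)*(n^2 + 3*n - 4) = (n - 3)*(n + 4)*(n - 1)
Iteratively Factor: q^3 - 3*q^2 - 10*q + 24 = (q + 3)*(q^2 - 6*q + 8) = (q - 4)*(q + 3)*(q - 2)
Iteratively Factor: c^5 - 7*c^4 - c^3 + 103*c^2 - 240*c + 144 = (c - 3)*(c^4 - 4*c^3 - 13*c^2 + 64*c - 48) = (c - 3)*(c + 4)*(c^3 - 8*c^2 + 19*c - 12) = (c - 3)*(c - 1)*(c + 4)*(c^2 - 7*c + 12) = (c - 4)*(c - 3)*(c - 1)*(c + 4)*(c - 3)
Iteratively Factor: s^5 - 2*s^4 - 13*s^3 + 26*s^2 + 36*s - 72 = (s - 2)*(s^4 - 13*s^2 + 36) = (s - 3)*(s - 2)*(s^3 + 3*s^2 - 4*s - 12) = (s - 3)*(s - 2)*(s + 3)*(s^2 - 4) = (s - 3)*(s - 2)^2*(s + 3)*(s + 2)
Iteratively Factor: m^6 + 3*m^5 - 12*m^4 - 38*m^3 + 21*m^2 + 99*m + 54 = (m + 3)*(m^5 - 12*m^3 - 2*m^2 + 27*m + 18) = (m + 3)^2*(m^4 - 3*m^3 - 3*m^2 + 7*m + 6) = (m - 3)*(m + 3)^2*(m^3 - 3*m - 2) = (m - 3)*(m + 1)*(m + 3)^2*(m^2 - m - 2) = (m - 3)*(m + 1)^2*(m + 3)^2*(m - 2)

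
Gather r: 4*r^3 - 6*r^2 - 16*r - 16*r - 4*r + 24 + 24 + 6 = 4*r^3 - 6*r^2 - 36*r + 54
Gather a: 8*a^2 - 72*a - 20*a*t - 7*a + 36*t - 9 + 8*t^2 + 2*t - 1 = 8*a^2 + a*(-20*t - 79) + 8*t^2 + 38*t - 10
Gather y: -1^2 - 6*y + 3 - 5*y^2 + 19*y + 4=-5*y^2 + 13*y + 6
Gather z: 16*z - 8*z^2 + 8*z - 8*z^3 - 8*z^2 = -8*z^3 - 16*z^2 + 24*z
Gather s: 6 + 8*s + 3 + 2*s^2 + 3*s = 2*s^2 + 11*s + 9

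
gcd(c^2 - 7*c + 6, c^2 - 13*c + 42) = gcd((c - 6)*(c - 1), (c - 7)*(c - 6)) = c - 6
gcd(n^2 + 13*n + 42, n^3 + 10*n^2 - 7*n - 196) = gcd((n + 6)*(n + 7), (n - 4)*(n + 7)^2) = n + 7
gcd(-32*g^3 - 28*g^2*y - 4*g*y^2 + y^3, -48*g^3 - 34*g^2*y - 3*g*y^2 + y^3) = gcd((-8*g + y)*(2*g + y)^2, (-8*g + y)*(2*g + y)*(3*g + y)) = -16*g^2 - 6*g*y + y^2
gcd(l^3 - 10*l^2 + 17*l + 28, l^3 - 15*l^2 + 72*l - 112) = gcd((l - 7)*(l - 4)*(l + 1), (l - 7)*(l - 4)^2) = l^2 - 11*l + 28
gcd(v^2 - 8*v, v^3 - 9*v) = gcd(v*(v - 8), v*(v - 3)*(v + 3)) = v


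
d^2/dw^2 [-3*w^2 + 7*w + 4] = -6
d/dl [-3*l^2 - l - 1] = -6*l - 1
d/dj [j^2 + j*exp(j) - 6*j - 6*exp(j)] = j*exp(j) + 2*j - 5*exp(j) - 6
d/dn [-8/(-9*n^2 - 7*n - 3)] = 8*(-18*n - 7)/(9*n^2 + 7*n + 3)^2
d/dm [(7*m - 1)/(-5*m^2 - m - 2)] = (-35*m^2 - 7*m + (7*m - 1)*(10*m + 1) - 14)/(5*m^2 + m + 2)^2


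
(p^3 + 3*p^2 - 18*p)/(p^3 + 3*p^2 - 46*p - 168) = p*(p - 3)/(p^2 - 3*p - 28)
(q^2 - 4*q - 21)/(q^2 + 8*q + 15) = (q - 7)/(q + 5)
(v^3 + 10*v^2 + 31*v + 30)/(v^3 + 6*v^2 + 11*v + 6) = (v + 5)/(v + 1)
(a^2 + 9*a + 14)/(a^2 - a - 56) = (a + 2)/(a - 8)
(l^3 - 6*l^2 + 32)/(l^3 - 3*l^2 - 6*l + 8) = (l - 4)/(l - 1)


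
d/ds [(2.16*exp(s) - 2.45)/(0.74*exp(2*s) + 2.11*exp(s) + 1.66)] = (-1.5984*exp(2*s) + 3.626*exp(s) + 8.7551)*exp(s)/(0.5476*exp(4*s) + 3.1228*exp(3*s) + 6.9089*exp(2*s) + 7.0052*exp(s) + 2.7556)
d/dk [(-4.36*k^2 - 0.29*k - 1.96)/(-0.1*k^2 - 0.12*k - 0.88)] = (0.4942*k^2 + 7.2816*k + 0.02)/(0.01*k^4 + 0.024*k^3 + 0.1904*k^2 + 0.2112*k + 0.7744)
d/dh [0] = 0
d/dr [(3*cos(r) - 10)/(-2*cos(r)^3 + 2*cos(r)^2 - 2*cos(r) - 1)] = 4*(-12*cos(r)^3 + 66*cos(r)^2 - 40*cos(r) + 23)*sin(r)/(7*cos(r) - 2*cos(2*r) + cos(3*r))^2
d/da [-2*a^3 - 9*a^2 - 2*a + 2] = -6*a^2 - 18*a - 2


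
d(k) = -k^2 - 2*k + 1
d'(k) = -2*k - 2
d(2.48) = -10.11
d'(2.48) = -6.96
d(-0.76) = 1.94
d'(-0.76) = -0.48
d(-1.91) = 1.17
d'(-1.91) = 1.82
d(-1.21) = 1.96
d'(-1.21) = 0.42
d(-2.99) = -1.96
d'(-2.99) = 3.98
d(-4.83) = -12.67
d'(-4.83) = 7.66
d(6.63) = -56.22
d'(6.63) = -15.26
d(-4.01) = -7.06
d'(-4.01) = 6.02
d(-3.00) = -2.00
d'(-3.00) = 4.00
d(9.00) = -98.00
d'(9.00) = -20.00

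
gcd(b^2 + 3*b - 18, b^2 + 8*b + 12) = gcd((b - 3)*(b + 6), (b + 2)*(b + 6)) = b + 6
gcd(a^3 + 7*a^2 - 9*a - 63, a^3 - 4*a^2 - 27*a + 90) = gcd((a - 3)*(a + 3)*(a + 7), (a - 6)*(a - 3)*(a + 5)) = a - 3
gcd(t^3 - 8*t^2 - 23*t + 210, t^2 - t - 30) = t^2 - t - 30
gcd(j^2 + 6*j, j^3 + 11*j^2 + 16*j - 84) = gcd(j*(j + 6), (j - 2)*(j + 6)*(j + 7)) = j + 6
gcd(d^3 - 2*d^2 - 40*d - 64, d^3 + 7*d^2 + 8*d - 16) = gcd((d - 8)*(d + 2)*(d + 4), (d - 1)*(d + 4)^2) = d + 4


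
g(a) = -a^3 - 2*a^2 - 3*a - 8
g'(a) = -3*a^2 - 4*a - 3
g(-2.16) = -0.77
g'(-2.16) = -8.36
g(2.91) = -58.31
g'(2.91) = -40.04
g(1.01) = -14.10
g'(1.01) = -10.10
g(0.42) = -9.69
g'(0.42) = -5.21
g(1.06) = -14.62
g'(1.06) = -10.61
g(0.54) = -10.36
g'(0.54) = -6.03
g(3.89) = -108.80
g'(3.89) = -63.96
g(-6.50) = 201.62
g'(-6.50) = -103.75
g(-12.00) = 1468.00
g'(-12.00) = -387.00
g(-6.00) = 154.00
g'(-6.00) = -87.00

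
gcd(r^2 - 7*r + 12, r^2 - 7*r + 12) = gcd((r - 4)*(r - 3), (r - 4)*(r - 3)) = r^2 - 7*r + 12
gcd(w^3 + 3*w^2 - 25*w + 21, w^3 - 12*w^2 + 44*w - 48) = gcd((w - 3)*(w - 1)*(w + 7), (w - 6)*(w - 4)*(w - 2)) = 1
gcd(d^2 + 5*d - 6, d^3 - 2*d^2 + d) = d - 1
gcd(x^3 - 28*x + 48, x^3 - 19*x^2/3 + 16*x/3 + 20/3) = x - 2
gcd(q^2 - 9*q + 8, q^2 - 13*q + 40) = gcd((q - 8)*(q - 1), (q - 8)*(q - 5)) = q - 8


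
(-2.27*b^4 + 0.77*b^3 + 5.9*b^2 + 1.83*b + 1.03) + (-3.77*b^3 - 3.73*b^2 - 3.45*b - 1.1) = -2.27*b^4 - 3.0*b^3 + 2.17*b^2 - 1.62*b - 0.0700000000000001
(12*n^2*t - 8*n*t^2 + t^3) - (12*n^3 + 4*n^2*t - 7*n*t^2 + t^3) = -12*n^3 + 8*n^2*t - n*t^2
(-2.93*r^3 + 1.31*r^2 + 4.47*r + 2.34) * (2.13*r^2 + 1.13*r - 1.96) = -6.2409*r^5 - 0.5206*r^4 + 16.7442*r^3 + 7.4677*r^2 - 6.117*r - 4.5864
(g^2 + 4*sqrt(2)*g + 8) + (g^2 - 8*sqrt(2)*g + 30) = 2*g^2 - 4*sqrt(2)*g + 38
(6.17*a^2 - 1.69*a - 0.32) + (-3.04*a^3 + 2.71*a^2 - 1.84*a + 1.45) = -3.04*a^3 + 8.88*a^2 - 3.53*a + 1.13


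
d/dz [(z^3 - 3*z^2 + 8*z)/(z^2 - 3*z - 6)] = (z^4 - 6*z^3 - 17*z^2 + 36*z - 48)/(z^4 - 6*z^3 - 3*z^2 + 36*z + 36)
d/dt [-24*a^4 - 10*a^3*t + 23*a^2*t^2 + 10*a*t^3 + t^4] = -10*a^3 + 46*a^2*t + 30*a*t^2 + 4*t^3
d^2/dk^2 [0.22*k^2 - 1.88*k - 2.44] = 0.440000000000000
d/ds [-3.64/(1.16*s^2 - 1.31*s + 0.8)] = (8.4448*s - 4.7684)/(1.16*s^2 - 1.31*s + 0.8)^2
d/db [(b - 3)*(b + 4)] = 2*b + 1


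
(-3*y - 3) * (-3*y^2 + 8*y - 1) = 9*y^3 - 15*y^2 - 21*y + 3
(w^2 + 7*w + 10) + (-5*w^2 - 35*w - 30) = -4*w^2 - 28*w - 20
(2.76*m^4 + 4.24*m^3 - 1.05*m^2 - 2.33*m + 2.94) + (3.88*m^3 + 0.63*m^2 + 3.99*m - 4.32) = 2.76*m^4 + 8.12*m^3 - 0.42*m^2 + 1.66*m - 1.38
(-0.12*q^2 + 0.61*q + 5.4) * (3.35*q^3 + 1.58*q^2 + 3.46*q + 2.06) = -0.402*q^5 + 1.8539*q^4 + 18.6386*q^3 + 10.3954*q^2 + 19.9406*q + 11.124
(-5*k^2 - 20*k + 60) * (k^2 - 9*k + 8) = -5*k^4 + 25*k^3 + 200*k^2 - 700*k + 480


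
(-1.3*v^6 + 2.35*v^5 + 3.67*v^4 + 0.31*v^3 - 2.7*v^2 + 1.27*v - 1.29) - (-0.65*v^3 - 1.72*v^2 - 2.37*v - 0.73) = -1.3*v^6 + 2.35*v^5 + 3.67*v^4 + 0.96*v^3 - 0.98*v^2 + 3.64*v - 0.56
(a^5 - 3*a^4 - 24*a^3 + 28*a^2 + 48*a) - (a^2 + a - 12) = a^5 - 3*a^4 - 24*a^3 + 27*a^2 + 47*a + 12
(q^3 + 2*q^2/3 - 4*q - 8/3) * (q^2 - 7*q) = q^5 - 19*q^4/3 - 26*q^3/3 + 76*q^2/3 + 56*q/3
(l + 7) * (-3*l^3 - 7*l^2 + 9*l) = -3*l^4 - 28*l^3 - 40*l^2 + 63*l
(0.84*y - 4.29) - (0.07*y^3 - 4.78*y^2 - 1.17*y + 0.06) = -0.07*y^3 + 4.78*y^2 + 2.01*y - 4.35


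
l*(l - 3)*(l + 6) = l^3 + 3*l^2 - 18*l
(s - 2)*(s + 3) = s^2 + s - 6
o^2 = o^2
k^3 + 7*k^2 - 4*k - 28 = (k - 2)*(k + 2)*(k + 7)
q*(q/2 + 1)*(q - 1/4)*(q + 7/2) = q^4/2 + 21*q^3/8 + 45*q^2/16 - 7*q/8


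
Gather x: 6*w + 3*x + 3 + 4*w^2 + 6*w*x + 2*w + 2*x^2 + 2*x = 4*w^2 + 8*w + 2*x^2 + x*(6*w + 5) + 3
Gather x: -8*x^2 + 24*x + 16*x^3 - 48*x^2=16*x^3 - 56*x^2 + 24*x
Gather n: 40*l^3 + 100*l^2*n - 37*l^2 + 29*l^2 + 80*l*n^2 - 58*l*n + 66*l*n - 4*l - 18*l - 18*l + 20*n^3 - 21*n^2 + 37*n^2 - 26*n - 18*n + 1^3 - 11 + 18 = 40*l^3 - 8*l^2 - 40*l + 20*n^3 + n^2*(80*l + 16) + n*(100*l^2 + 8*l - 44) + 8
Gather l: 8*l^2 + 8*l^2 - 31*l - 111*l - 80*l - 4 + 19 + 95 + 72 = 16*l^2 - 222*l + 182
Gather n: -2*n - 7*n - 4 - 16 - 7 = -9*n - 27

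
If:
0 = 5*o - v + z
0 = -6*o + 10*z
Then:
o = 5*z/3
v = 28*z/3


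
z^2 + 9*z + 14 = (z + 2)*(z + 7)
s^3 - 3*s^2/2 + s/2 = s*(s - 1)*(s - 1/2)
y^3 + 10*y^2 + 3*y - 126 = (y - 3)*(y + 6)*(y + 7)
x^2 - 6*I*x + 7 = (x - 7*I)*(x + I)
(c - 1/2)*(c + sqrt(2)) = c^2 - c/2 + sqrt(2)*c - sqrt(2)/2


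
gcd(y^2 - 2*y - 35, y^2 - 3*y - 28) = y - 7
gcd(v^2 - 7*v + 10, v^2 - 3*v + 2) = v - 2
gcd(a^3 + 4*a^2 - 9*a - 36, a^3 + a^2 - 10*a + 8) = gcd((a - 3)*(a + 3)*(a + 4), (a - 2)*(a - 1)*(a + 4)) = a + 4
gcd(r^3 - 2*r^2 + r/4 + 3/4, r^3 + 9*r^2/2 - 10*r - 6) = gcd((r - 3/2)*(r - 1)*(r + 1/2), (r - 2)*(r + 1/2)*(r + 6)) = r + 1/2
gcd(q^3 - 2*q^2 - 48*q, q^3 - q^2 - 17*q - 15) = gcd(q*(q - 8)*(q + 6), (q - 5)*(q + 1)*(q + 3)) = 1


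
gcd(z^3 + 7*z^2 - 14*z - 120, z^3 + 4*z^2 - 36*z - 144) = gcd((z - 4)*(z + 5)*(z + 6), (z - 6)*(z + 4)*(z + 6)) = z + 6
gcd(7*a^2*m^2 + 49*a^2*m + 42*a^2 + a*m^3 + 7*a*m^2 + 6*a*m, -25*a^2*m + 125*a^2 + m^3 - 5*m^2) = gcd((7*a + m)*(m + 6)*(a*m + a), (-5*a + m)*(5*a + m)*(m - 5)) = 1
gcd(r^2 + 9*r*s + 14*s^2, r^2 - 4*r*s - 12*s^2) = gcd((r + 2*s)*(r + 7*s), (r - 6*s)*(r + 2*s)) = r + 2*s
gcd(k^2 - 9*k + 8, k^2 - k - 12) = 1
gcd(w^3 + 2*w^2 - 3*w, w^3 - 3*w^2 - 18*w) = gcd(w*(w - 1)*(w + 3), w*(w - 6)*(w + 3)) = w^2 + 3*w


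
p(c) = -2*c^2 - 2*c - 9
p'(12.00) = -50.00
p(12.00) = -321.00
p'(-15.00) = 58.00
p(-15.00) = -429.00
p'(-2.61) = 8.44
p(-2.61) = -17.40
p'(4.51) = -20.04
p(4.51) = -58.70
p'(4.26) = -19.04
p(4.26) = -53.82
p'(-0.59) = 0.36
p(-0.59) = -8.52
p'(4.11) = -18.44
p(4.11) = -51.00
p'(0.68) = -4.72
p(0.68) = -11.28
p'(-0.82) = 1.28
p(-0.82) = -8.70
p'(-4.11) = 14.44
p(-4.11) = -34.56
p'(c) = -4*c - 2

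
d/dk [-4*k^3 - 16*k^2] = 4*k*(-3*k - 8)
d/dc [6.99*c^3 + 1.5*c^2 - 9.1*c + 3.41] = 20.97*c^2 + 3.0*c - 9.1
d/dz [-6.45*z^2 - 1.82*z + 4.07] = -12.9*z - 1.82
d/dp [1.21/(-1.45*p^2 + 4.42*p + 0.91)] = (3.509*p - 5.3482)/(-1.45*p^2 + 4.42*p + 0.91)^2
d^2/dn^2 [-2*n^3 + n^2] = 2 - 12*n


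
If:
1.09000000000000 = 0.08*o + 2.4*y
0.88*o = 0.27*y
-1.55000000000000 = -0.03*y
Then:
No Solution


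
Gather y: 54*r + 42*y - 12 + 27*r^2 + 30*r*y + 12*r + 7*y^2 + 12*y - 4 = 27*r^2 + 66*r + 7*y^2 + y*(30*r + 54) - 16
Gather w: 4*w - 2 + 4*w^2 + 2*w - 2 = 4*w^2 + 6*w - 4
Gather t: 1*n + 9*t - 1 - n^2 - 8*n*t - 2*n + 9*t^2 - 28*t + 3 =-n^2 - n + 9*t^2 + t*(-8*n - 19) + 2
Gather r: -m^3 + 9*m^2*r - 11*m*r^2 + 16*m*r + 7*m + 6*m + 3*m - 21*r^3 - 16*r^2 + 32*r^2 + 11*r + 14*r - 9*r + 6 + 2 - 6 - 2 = -m^3 + 16*m - 21*r^3 + r^2*(16 - 11*m) + r*(9*m^2 + 16*m + 16)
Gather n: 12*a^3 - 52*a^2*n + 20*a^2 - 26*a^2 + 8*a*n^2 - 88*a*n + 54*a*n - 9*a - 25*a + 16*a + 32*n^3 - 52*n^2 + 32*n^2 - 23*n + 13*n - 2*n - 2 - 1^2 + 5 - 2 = 12*a^3 - 6*a^2 - 18*a + 32*n^3 + n^2*(8*a - 20) + n*(-52*a^2 - 34*a - 12)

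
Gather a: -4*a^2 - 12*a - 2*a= -4*a^2 - 14*a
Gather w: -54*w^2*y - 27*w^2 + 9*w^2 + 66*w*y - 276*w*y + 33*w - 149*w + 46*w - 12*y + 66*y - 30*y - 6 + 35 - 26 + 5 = w^2*(-54*y - 18) + w*(-210*y - 70) + 24*y + 8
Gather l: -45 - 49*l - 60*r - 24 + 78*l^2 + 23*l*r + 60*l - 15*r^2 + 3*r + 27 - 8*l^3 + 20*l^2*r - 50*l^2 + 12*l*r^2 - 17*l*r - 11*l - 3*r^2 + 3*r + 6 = -8*l^3 + l^2*(20*r + 28) + l*(12*r^2 + 6*r) - 18*r^2 - 54*r - 36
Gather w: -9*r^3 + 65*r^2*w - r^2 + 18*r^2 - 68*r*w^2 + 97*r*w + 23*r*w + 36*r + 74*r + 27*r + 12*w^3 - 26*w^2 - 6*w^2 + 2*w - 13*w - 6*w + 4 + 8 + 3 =-9*r^3 + 17*r^2 + 137*r + 12*w^3 + w^2*(-68*r - 32) + w*(65*r^2 + 120*r - 17) + 15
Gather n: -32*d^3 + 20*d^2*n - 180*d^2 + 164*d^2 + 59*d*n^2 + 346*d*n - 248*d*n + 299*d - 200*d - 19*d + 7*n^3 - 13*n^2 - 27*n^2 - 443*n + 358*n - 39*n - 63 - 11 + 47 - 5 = -32*d^3 - 16*d^2 + 80*d + 7*n^3 + n^2*(59*d - 40) + n*(20*d^2 + 98*d - 124) - 32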